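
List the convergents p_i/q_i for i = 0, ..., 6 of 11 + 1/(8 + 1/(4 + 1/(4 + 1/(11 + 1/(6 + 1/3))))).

11/1, 89/8, 367/33, 1557/140, 17494/1573, 106521/9578, 337057/30307

Using the convergent recurrence p_i = a_i*p_{i-1} + p_{i-2}, q_i = a_i*q_{i-1} + q_{i-2} with p_{-2}=0, p_{-1}=1, q_{-2}=1, q_{-1}=0:
  i=0: a_0=11, p_0 = 11*1 + 0 = 11, q_0 = 11*0 + 1 = 1.
  i=1: a_1=8, p_1 = 8*11 + 1 = 89, q_1 = 8*1 + 0 = 8.
  i=2: a_2=4, p_2 = 4*89 + 11 = 367, q_2 = 4*8 + 1 = 33.
  i=3: a_3=4, p_3 = 4*367 + 89 = 1557, q_3 = 4*33 + 8 = 140.
  i=4: a_4=11, p_4 = 11*1557 + 367 = 17494, q_4 = 11*140 + 33 = 1573.
  i=5: a_5=6, p_5 = 6*17494 + 1557 = 106521, q_5 = 6*1573 + 140 = 9578.
  i=6: a_6=3, p_6 = 3*106521 + 17494 = 337057, q_6 = 3*9578 + 1573 = 30307.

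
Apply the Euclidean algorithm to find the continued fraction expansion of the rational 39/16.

[2; 2, 3, 2]

Run the Euclidean algorithm on 39 and 16; the successive quotients are the partial quotients a_0, a_1, ... (each step inverts the fractional part left over by the previous one):
  39 = 2*16 + 7, so a_0 = 2.
  16 = 2*7 + 2, so a_1 = 2.
  7 = 3*2 + 1, so a_2 = 3.
  2 = 2*1 + 0, so a_3 = 2.
The remainder reaches 0 after 4 divisions, so the expansion has 4 partial quotients, read off in order.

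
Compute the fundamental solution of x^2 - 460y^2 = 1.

(x, y) = (2535751, 118230)

First expand sqrt(460) as a continued fraction. With x_i = (sqrt(460) + m_i)/d_i and (m_0, d_0) = (0, 1): a_0 = floor(sqrt(460)) = 21, since 21^2 = 441 <= 460 < 484 = 22^2.
Iterate m_{i+1} = d_i*a_i - m_i, d_{i+1} = (460 - m_{i+1}^2)/d_i, a_{i+1} = floor((a_0 + m_{i+1})/d_{i+1}):
  m_1 = 1*21 - 0 = 21, d_1 = (460 - 21^2)/1 = 19/1 = 19, a_1 = floor((21 + 21)/19) = 2.
  m_2 = 19*2 - 21 = 17, d_2 = (460 - 17^2)/19 = 171/19 = 9, a_2 = floor((21 + 17)/9) = 4.
  m_3 = 9*4 - 17 = 19, d_3 = (460 - 19^2)/9 = 99/9 = 11, a_3 = floor((21 + 19)/11) = 3.
  m_4 = 11*3 - 19 = 14, d_4 = (460 - 14^2)/11 = 264/11 = 24, a_4 = floor((21 + 14)/24) = 1.
  m_5 = 24*1 - 14 = 10, d_5 = (460 - 10^2)/24 = 360/24 = 15, a_5 = floor((21 + 10)/15) = 2.
  m_6 = 15*2 - 10 = 20, d_6 = (460 - 20^2)/15 = 60/15 = 4, a_6 = floor((21 + 20)/4) = 10.
  m_7 = 4*10 - 20 = 20, d_7 = (460 - 20^2)/4 = 60/4 = 15, a_7 = floor((21 + 20)/15) = 2.
  m_8 = 15*2 - 20 = 10, d_8 = (460 - 10^2)/15 = 360/15 = 24, a_8 = floor((21 + 10)/24) = 1.
  m_9 = 24*1 - 10 = 14, d_9 = (460 - 14^2)/24 = 264/24 = 11, a_9 = floor((21 + 14)/11) = 3.
  m_10 = 11*3 - 14 = 19, d_10 = (460 - 19^2)/11 = 99/11 = 9, a_10 = floor((21 + 19)/9) = 4.
  m_11 = 9*4 - 19 = 17, d_11 = (460 - 17^2)/9 = 171/9 = 19, a_11 = floor((21 + 17)/19) = 2.
  m_12 = 19*2 - 17 = 21, d_12 = (460 - 21^2)/19 = 19/19 = 1, a_12 = floor((21 + 21)/1) = 42.
  m_13 = 1*42 - 21 = 21, d_13 = (460 - 21^2)/1 = 19/1 = 19: (m_13, d_13) = (m_1, d_1) = (21, 19), so from here the quotients repeat a_1, ..., a_12; the period length is 12.
So sqrt(460) = [21; (2, 4, 3, 1, 2, 10, 2, 1, 3, 4, 2, 42)] with period length k = 12.
k is even, so the fundamental solution of x^2 - 460y^2 = 1 is (p_{k-1}, q_{k-1}) = (p_11, q_11); compute convergents through index 11.
Convergents (p_i = a_i*p_{i-1} + p_{i-2}, q_i = a_i*q_{i-1} + q_{i-2} with p_{-2}=0, p_{-1}=1, q_{-2}=1, q_{-1}=0):
  i=0: a_0=21, p_0 = 21*1 + 0 = 21, q_0 = 21*0 + 1 = 1.
  i=1: a_1=2, p_1 = 2*21 + 1 = 43, q_1 = 2*1 + 0 = 2.
  i=2: a_2=4, p_2 = 4*43 + 21 = 193, q_2 = 4*2 + 1 = 9.
  i=3: a_3=3, p_3 = 3*193 + 43 = 622, q_3 = 3*9 + 2 = 29.
  i=4: a_4=1, p_4 = 1*622 + 193 = 815, q_4 = 1*29 + 9 = 38.
  i=5: a_5=2, p_5 = 2*815 + 622 = 2252, q_5 = 2*38 + 29 = 105.
  i=6: a_6=10, p_6 = 10*2252 + 815 = 23335, q_6 = 10*105 + 38 = 1088.
  i=7: a_7=2, p_7 = 2*23335 + 2252 = 48922, q_7 = 2*1088 + 105 = 2281.
  i=8: a_8=1, p_8 = 1*48922 + 23335 = 72257, q_8 = 1*2281 + 1088 = 3369.
  i=9: a_9=3, p_9 = 3*72257 + 48922 = 265693, q_9 = 3*3369 + 2281 = 12388.
  i=10: a_10=4, p_10 = 4*265693 + 72257 = 1135029, q_10 = 4*12388 + 3369 = 52921.
  i=11: a_11=2, p_11 = 2*1135029 + 265693 = 2535751, q_11 = 2*52921 + 12388 = 118230.
Check: 2535751^2 - 460*118230^2 = 6430033134001 - 6430033134000 = 1, so (x, y) = (2535751, 118230) solves the equation, and by the theorem it is the least positive solution.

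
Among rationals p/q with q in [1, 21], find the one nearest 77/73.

Expand x = 77/73 as a continued fraction with the Euclidean algorithm:
  77 = 1*73 + 4, so a_0 = 1.
  73 = 18*4 + 1, so a_1 = 18.
  4 = 4*1 + 0, so a_2 = 4.
so x = [1; 18, 4].
Convergents (p_i = a_i*p_{i-1} + p_{i-2}, q_i = a_i*q_{i-1} + q_{i-2} with p_{-2}=0, p_{-1}=1, q_{-2}=1, q_{-1}=0), until the denominator exceeds 21:
  i=0: a_0=1, p_0 = 1*1 + 0 = 1, q_0 = 1*0 + 1 = 1.
  i=1: a_1=18, p_1 = 18*1 + 1 = 19, q_1 = 18*1 + 0 = 18.
  i=2: a_2=4, p_2 = 4*19 + 1 = 77, q_2 = 4*18 + 1 = 73.
q_2 = 73 > 21, so the last convergent with denominator <= 21 is p_1/q_1 = 19/18.
The closest fraction with denominator <= 21 is either p_1/q_1 or the intermediate fraction (k*p_1 + p_0)/(k*q_1 + q_0) with the largest k >= 1 whose denominator stays <= 21; these approach x as k grows, and every other convergent or intermediate fraction in range is farther away.
Largest k: floor((21 - q_0)/q_1) = floor((21 - 1)/18) = 1.
That gives (1*19 + 1)/(1*18 + 1) = 20/19.
Compare the errors: |x - 19/18| = |77*18 - 19*73|/(73*18) = 1/1314, and |x - 20/19| = |77*19 - 20*73|/(73*19) = 3/1387.
Cross-multiplying, 1*1387 = 1387 < 3942 = 3*1314, so 1/1314 is smaller: the convergent 19/18 is closer to x than 20/19.

19/18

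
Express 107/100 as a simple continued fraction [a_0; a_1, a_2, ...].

Run the Euclidean algorithm on 107 and 100; the successive quotients are the partial quotients a_0, a_1, ... (each step inverts the fractional part left over by the previous one):
  107 = 1*100 + 7, so a_0 = 1.
  100 = 14*7 + 2, so a_1 = 14.
  7 = 3*2 + 1, so a_2 = 3.
  2 = 2*1 + 0, so a_3 = 2.
The remainder reaches 0 after 4 divisions, so the expansion has 4 partial quotients, read off in order.

[1; 14, 3, 2]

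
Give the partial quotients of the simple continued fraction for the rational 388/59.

Run the Euclidean algorithm on 388 and 59; the successive quotients are the partial quotients a_0, a_1, ... (each step inverts the fractional part left over by the previous one):
  388 = 6*59 + 34, so a_0 = 6.
  59 = 1*34 + 25, so a_1 = 1.
  34 = 1*25 + 9, so a_2 = 1.
  25 = 2*9 + 7, so a_3 = 2.
  9 = 1*7 + 2, so a_4 = 1.
  7 = 3*2 + 1, so a_5 = 3.
  2 = 2*1 + 0, so a_6 = 2.
The remainder reaches 0 after 7 divisions, so the expansion has 7 partial quotients, read off in order.

[6; 1, 1, 2, 1, 3, 2]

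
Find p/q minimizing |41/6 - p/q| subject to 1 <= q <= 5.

Expand x = 41/6 as a continued fraction with the Euclidean algorithm:
  41 = 6*6 + 5, so a_0 = 6.
  6 = 1*5 + 1, so a_1 = 1.
  5 = 5*1 + 0, so a_2 = 5.
so x = [6; 1, 5].
Convergents (p_i = a_i*p_{i-1} + p_{i-2}, q_i = a_i*q_{i-1} + q_{i-2} with p_{-2}=0, p_{-1}=1, q_{-2}=1, q_{-1}=0), until the denominator exceeds 5:
  i=0: a_0=6, p_0 = 6*1 + 0 = 6, q_0 = 6*0 + 1 = 1.
  i=1: a_1=1, p_1 = 1*6 + 1 = 7, q_1 = 1*1 + 0 = 1.
  i=2: a_2=5, p_2 = 5*7 + 6 = 41, q_2 = 5*1 + 1 = 6.
q_2 = 6 > 5, so the last convergent with denominator <= 5 is p_1/q_1 = 7/1.
The closest fraction with denominator <= 5 is either p_1/q_1 or the intermediate fraction (k*p_1 + p_0)/(k*q_1 + q_0) with the largest k >= 1 whose denominator stays <= 5; these approach x as k grows, and every other convergent or intermediate fraction in range is farther away.
Largest k: floor((5 - q_0)/q_1) = floor((5 - 1)/1) = 4.
That gives (4*7 + 6)/(4*1 + 1) = 34/5.
Compare the errors: |x - 7/1| = |41*1 - 7*6|/(6*1) = 1/6, and |x - 34/5| = |41*5 - 34*6|/(6*5) = 1/30.
Cross-multiplying, 1*6 = 6 < 30 = 1*30, so 1/30 is smaller: the intermediate fraction 34/5 is closer to x than 7/1.

34/5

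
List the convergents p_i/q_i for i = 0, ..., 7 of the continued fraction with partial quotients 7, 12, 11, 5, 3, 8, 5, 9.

Using the convergent recurrence p_i = a_i*p_{i-1} + p_{i-2}, q_i = a_i*q_{i-1} + q_{i-2} with p_{-2}=0, p_{-1}=1, q_{-2}=1, q_{-1}=0:
  i=0: a_0=7, p_0 = 7*1 + 0 = 7, q_0 = 7*0 + 1 = 1.
  i=1: a_1=12, p_1 = 12*7 + 1 = 85, q_1 = 12*1 + 0 = 12.
  i=2: a_2=11, p_2 = 11*85 + 7 = 942, q_2 = 11*12 + 1 = 133.
  i=3: a_3=5, p_3 = 5*942 + 85 = 4795, q_3 = 5*133 + 12 = 677.
  i=4: a_4=3, p_4 = 3*4795 + 942 = 15327, q_4 = 3*677 + 133 = 2164.
  i=5: a_5=8, p_5 = 8*15327 + 4795 = 127411, q_5 = 8*2164 + 677 = 17989.
  i=6: a_6=5, p_6 = 5*127411 + 15327 = 652382, q_6 = 5*17989 + 2164 = 92109.
  i=7: a_7=9, p_7 = 9*652382 + 127411 = 5998849, q_7 = 9*92109 + 17989 = 846970.

7/1, 85/12, 942/133, 4795/677, 15327/2164, 127411/17989, 652382/92109, 5998849/846970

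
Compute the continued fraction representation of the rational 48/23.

[2; 11, 2]

Run the Euclidean algorithm on 48 and 23; the successive quotients are the partial quotients a_0, a_1, ... (each step inverts the fractional part left over by the previous one):
  48 = 2*23 + 2, so a_0 = 2.
  23 = 11*2 + 1, so a_1 = 11.
  2 = 2*1 + 0, so a_2 = 2.
The remainder reaches 0 after 3 divisions, so the expansion has 3 partial quotients, read off in order.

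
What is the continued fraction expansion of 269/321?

Run the Euclidean algorithm on 269 and 321; the successive quotients are the partial quotients a_0, a_1, ... (each step inverts the fractional part left over by the previous one):
  269 = 0*321 + 269, so a_0 = 0.
  321 = 1*269 + 52, so a_1 = 1.
  269 = 5*52 + 9, so a_2 = 5.
  52 = 5*9 + 7, so a_3 = 5.
  9 = 1*7 + 2, so a_4 = 1.
  7 = 3*2 + 1, so a_5 = 3.
  2 = 2*1 + 0, so a_6 = 2.
The remainder reaches 0 after 7 divisions, so the expansion has 7 partial quotients, read off in order.

[0; 1, 5, 5, 1, 3, 2]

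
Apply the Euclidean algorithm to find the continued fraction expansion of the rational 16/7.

Run the Euclidean algorithm on 16 and 7; the successive quotients are the partial quotients a_0, a_1, ... (each step inverts the fractional part left over by the previous one):
  16 = 2*7 + 2, so a_0 = 2.
  7 = 3*2 + 1, so a_1 = 3.
  2 = 2*1 + 0, so a_2 = 2.
The remainder reaches 0 after 3 divisions, so the expansion has 3 partial quotients, read off in order.

[2; 3, 2]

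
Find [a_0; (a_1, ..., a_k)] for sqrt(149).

Write x_i = (sqrt(149) + m_i)/d_i with (m_0, d_0) = (0, 1). a_0 = floor(sqrt(149)) = 12, since 12^2 = 144 <= 149 < 169 = 13^2.
Iterate m_{i+1} = d_i*a_i - m_i, d_{i+1} = (149 - m_{i+1}^2)/d_i, a_{i+1} = floor((a_0 + m_{i+1})/d_{i+1}):
  m_1 = 1*12 - 0 = 12, d_1 = (149 - 12^2)/1 = 5/1 = 5, a_1 = floor((12 + 12)/5) = 4.
  m_2 = 5*4 - 12 = 8, d_2 = (149 - 8^2)/5 = 85/5 = 17, a_2 = floor((12 + 8)/17) = 1.
  m_3 = 17*1 - 8 = 9, d_3 = (149 - 9^2)/17 = 68/17 = 4, a_3 = floor((12 + 9)/4) = 5.
  m_4 = 4*5 - 9 = 11, d_4 = (149 - 11^2)/4 = 28/4 = 7, a_4 = floor((12 + 11)/7) = 3.
  m_5 = 7*3 - 11 = 10, d_5 = (149 - 10^2)/7 = 49/7 = 7, a_5 = floor((12 + 10)/7) = 3.
  m_6 = 7*3 - 10 = 11, d_6 = (149 - 11^2)/7 = 28/7 = 4, a_6 = floor((12 + 11)/4) = 5.
  m_7 = 4*5 - 11 = 9, d_7 = (149 - 9^2)/4 = 68/4 = 17, a_7 = floor((12 + 9)/17) = 1.
  m_8 = 17*1 - 9 = 8, d_8 = (149 - 8^2)/17 = 85/17 = 5, a_8 = floor((12 + 8)/5) = 4.
  m_9 = 5*4 - 8 = 12, d_9 = (149 - 12^2)/5 = 5/5 = 1, a_9 = floor((12 + 12)/1) = 24.
  m_10 = 1*24 - 12 = 12, d_10 = (149 - 12^2)/1 = 5/1 = 5: (m_10, d_10) = (m_1, d_1) = (12, 5), so from here the quotients repeat a_1, ..., a_9; the period length is 9.
Hence the expansion of sqrt(149) is a_0 = 12 followed by the repeating block 4, 1, 5, 3, 3, 5, 1, 4, 24 (period 9).

[12; (4, 1, 5, 3, 3, 5, 1, 4, 24)]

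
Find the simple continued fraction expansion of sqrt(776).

[27; (1, 5, 1, 54)]

Write x_i = (sqrt(776) + m_i)/d_i with (m_0, d_0) = (0, 1). a_0 = floor(sqrt(776)) = 27, since 27^2 = 729 <= 776 < 784 = 28^2.
Iterate m_{i+1} = d_i*a_i - m_i, d_{i+1} = (776 - m_{i+1}^2)/d_i, a_{i+1} = floor((a_0 + m_{i+1})/d_{i+1}):
  m_1 = 1*27 - 0 = 27, d_1 = (776 - 27^2)/1 = 47/1 = 47, a_1 = floor((27 + 27)/47) = 1.
  m_2 = 47*1 - 27 = 20, d_2 = (776 - 20^2)/47 = 376/47 = 8, a_2 = floor((27 + 20)/8) = 5.
  m_3 = 8*5 - 20 = 20, d_3 = (776 - 20^2)/8 = 376/8 = 47, a_3 = floor((27 + 20)/47) = 1.
  m_4 = 47*1 - 20 = 27, d_4 = (776 - 27^2)/47 = 47/47 = 1, a_4 = floor((27 + 27)/1) = 54.
  m_5 = 1*54 - 27 = 27, d_5 = (776 - 27^2)/1 = 47/1 = 47: (m_5, d_5) = (m_1, d_1) = (27, 47), so from here the quotients repeat a_1, ..., a_4; the period length is 4.
Hence the expansion of sqrt(776) is a_0 = 27 followed by the repeating block 1, 5, 1, 54 (period 4).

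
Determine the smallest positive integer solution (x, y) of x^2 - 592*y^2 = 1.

(x, y) = (73, 3)

First expand sqrt(592) as a continued fraction. With x_i = (sqrt(592) + m_i)/d_i and (m_0, d_0) = (0, 1): a_0 = floor(sqrt(592)) = 24, since 24^2 = 576 <= 592 < 625 = 25^2.
Iterate m_{i+1} = d_i*a_i - m_i, d_{i+1} = (592 - m_{i+1}^2)/d_i, a_{i+1} = floor((a_0 + m_{i+1})/d_{i+1}):
  m_1 = 1*24 - 0 = 24, d_1 = (592 - 24^2)/1 = 16/1 = 16, a_1 = floor((24 + 24)/16) = 3.
  m_2 = 16*3 - 24 = 24, d_2 = (592 - 24^2)/16 = 16/16 = 1, a_2 = floor((24 + 24)/1) = 48.
  m_3 = 1*48 - 24 = 24, d_3 = (592 - 24^2)/1 = 16/1 = 16: (m_3, d_3) = (m_1, d_1) = (24, 16), so from here the quotients repeat a_1, a_2; the period length is 2.
So sqrt(592) = [24; (3, 48)] with period length k = 2.
k is even, so the fundamental solution of x^2 - 592y^2 = 1 is (p_{k-1}, q_{k-1}) = (p_1, q_1); compute convergents through index 1.
Convergents (p_i = a_i*p_{i-1} + p_{i-2}, q_i = a_i*q_{i-1} + q_{i-2} with p_{-2}=0, p_{-1}=1, q_{-2}=1, q_{-1}=0):
  i=0: a_0=24, p_0 = 24*1 + 0 = 24, q_0 = 24*0 + 1 = 1.
  i=1: a_1=3, p_1 = 3*24 + 1 = 73, q_1 = 3*1 + 0 = 3.
Check: 73^2 - 592*3^2 = 5329 - 5328 = 1, so (x, y) = (73, 3) solves the equation, and by the theorem it is the least positive solution.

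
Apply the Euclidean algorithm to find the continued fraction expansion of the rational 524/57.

Run the Euclidean algorithm on 524 and 57; the successive quotients are the partial quotients a_0, a_1, ... (each step inverts the fractional part left over by the previous one):
  524 = 9*57 + 11, so a_0 = 9.
  57 = 5*11 + 2, so a_1 = 5.
  11 = 5*2 + 1, so a_2 = 5.
  2 = 2*1 + 0, so a_3 = 2.
The remainder reaches 0 after 4 divisions, so the expansion has 4 partial quotients, read off in order.

[9; 5, 5, 2]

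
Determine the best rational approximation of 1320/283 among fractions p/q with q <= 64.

14/3

Expand x = 1320/283 as a continued fraction with the Euclidean algorithm:
  1320 = 4*283 + 188, so a_0 = 4.
  283 = 1*188 + 95, so a_1 = 1.
  188 = 1*95 + 93, so a_2 = 1.
  95 = 1*93 + 2, so a_3 = 1.
  93 = 46*2 + 1, so a_4 = 46.
  2 = 2*1 + 0, so a_5 = 2.
so x = [4; 1, 1, 1, 46, 2].
Convergents (p_i = a_i*p_{i-1} + p_{i-2}, q_i = a_i*q_{i-1} + q_{i-2} with p_{-2}=0, p_{-1}=1, q_{-2}=1, q_{-1}=0), until the denominator exceeds 64:
  i=0: a_0=4, p_0 = 4*1 + 0 = 4, q_0 = 4*0 + 1 = 1.
  i=1: a_1=1, p_1 = 1*4 + 1 = 5, q_1 = 1*1 + 0 = 1.
  i=2: a_2=1, p_2 = 1*5 + 4 = 9, q_2 = 1*1 + 1 = 2.
  i=3: a_3=1, p_3 = 1*9 + 5 = 14, q_3 = 1*2 + 1 = 3.
  i=4: a_4=46, p_4 = 46*14 + 9 = 653, q_4 = 46*3 + 2 = 140.
q_4 = 140 > 64, so the last convergent with denominator <= 64 is p_3/q_3 = 14/3.
The closest fraction with denominator <= 64 is either p_3/q_3 or the intermediate fraction (k*p_3 + p_2)/(k*q_3 + q_2) with the largest k >= 1 whose denominator stays <= 64; these approach x as k grows, and every other convergent or intermediate fraction in range is farther away.
Largest k: floor((64 - q_2)/q_3) = floor((64 - 2)/3) = 20.
That gives (20*14 + 9)/(20*3 + 2) = 289/62.
Compare the errors: |x - 14/3| = |1320*3 - 14*283|/(283*3) = 2/849, and |x - 289/62| = |1320*62 - 289*283|/(283*62) = 53/17546.
Cross-multiplying, 2*17546 = 35092 < 44997 = 53*849, so 2/849 is smaller: the convergent 14/3 is closer to x than 289/62.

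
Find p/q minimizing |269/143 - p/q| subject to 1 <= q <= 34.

Expand x = 269/143 as a continued fraction with the Euclidean algorithm:
  269 = 1*143 + 126, so a_0 = 1.
  143 = 1*126 + 17, so a_1 = 1.
  126 = 7*17 + 7, so a_2 = 7.
  17 = 2*7 + 3, so a_3 = 2.
  7 = 2*3 + 1, so a_4 = 2.
  3 = 3*1 + 0, so a_5 = 3.
so x = [1; 1, 7, 2, 2, 3].
Convergents (p_i = a_i*p_{i-1} + p_{i-2}, q_i = a_i*q_{i-1} + q_{i-2} with p_{-2}=0, p_{-1}=1, q_{-2}=1, q_{-1}=0), until the denominator exceeds 34:
  i=0: a_0=1, p_0 = 1*1 + 0 = 1, q_0 = 1*0 + 1 = 1.
  i=1: a_1=1, p_1 = 1*1 + 1 = 2, q_1 = 1*1 + 0 = 1.
  i=2: a_2=7, p_2 = 7*2 + 1 = 15, q_2 = 7*1 + 1 = 8.
  i=3: a_3=2, p_3 = 2*15 + 2 = 32, q_3 = 2*8 + 1 = 17.
  i=4: a_4=2, p_4 = 2*32 + 15 = 79, q_4 = 2*17 + 8 = 42.
q_4 = 42 > 34, so the last convergent with denominator <= 34 is p_3/q_3 = 32/17.
The closest fraction with denominator <= 34 is either p_3/q_3 or the intermediate fraction (k*p_3 + p_2)/(k*q_3 + q_2) with the largest k >= 1 whose denominator stays <= 34; these approach x as k grows, and every other convergent or intermediate fraction in range is farther away.
Largest k: floor((34 - q_2)/q_3) = floor((34 - 8)/17) = 1.
That gives (1*32 + 15)/(1*17 + 8) = 47/25.
Compare the errors: |x - 32/17| = |269*17 - 32*143|/(143*17) = 3/2431, and |x - 47/25| = |269*25 - 47*143|/(143*25) = 4/3575.
Cross-multiplying, 4*2431 = 9724 < 10725 = 3*3575, so 4/3575 is smaller: the intermediate fraction 47/25 is closer to x than 32/17.

47/25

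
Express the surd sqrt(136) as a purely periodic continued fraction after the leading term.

[11; (1, 1, 1, 22)]

Write x_i = (sqrt(136) + m_i)/d_i with (m_0, d_0) = (0, 1). a_0 = floor(sqrt(136)) = 11, since 11^2 = 121 <= 136 < 144 = 12^2.
Iterate m_{i+1} = d_i*a_i - m_i, d_{i+1} = (136 - m_{i+1}^2)/d_i, a_{i+1} = floor((a_0 + m_{i+1})/d_{i+1}):
  m_1 = 1*11 - 0 = 11, d_1 = (136 - 11^2)/1 = 15/1 = 15, a_1 = floor((11 + 11)/15) = 1.
  m_2 = 15*1 - 11 = 4, d_2 = (136 - 4^2)/15 = 120/15 = 8, a_2 = floor((11 + 4)/8) = 1.
  m_3 = 8*1 - 4 = 4, d_3 = (136 - 4^2)/8 = 120/8 = 15, a_3 = floor((11 + 4)/15) = 1.
  m_4 = 15*1 - 4 = 11, d_4 = (136 - 11^2)/15 = 15/15 = 1, a_4 = floor((11 + 11)/1) = 22.
  m_5 = 1*22 - 11 = 11, d_5 = (136 - 11^2)/1 = 15/1 = 15: (m_5, d_5) = (m_1, d_1) = (11, 15), so from here the quotients repeat a_1, ..., a_4; the period length is 4.
Hence the expansion of sqrt(136) is a_0 = 11 followed by the repeating block 1, 1, 1, 22 (period 4).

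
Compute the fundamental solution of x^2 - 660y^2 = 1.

First expand sqrt(660) as a continued fraction. With x_i = (sqrt(660) + m_i)/d_i and (m_0, d_0) = (0, 1): a_0 = floor(sqrt(660)) = 25, since 25^2 = 625 <= 660 < 676 = 26^2.
Iterate m_{i+1} = d_i*a_i - m_i, d_{i+1} = (660 - m_{i+1}^2)/d_i, a_{i+1} = floor((a_0 + m_{i+1})/d_{i+1}):
  m_1 = 1*25 - 0 = 25, d_1 = (660 - 25^2)/1 = 35/1 = 35, a_1 = floor((25 + 25)/35) = 1.
  m_2 = 35*1 - 25 = 10, d_2 = (660 - 10^2)/35 = 560/35 = 16, a_2 = floor((25 + 10)/16) = 2.
  m_3 = 16*2 - 10 = 22, d_3 = (660 - 22^2)/16 = 176/16 = 11, a_3 = floor((25 + 22)/11) = 4.
  m_4 = 11*4 - 22 = 22, d_4 = (660 - 22^2)/11 = 176/11 = 16, a_4 = floor((25 + 22)/16) = 2.
  m_5 = 16*2 - 22 = 10, d_5 = (660 - 10^2)/16 = 560/16 = 35, a_5 = floor((25 + 10)/35) = 1.
  m_6 = 35*1 - 10 = 25, d_6 = (660 - 25^2)/35 = 35/35 = 1, a_6 = floor((25 + 25)/1) = 50.
  m_7 = 1*50 - 25 = 25, d_7 = (660 - 25^2)/1 = 35/1 = 35: (m_7, d_7) = (m_1, d_1) = (25, 35), so from here the quotients repeat a_1, ..., a_6; the period length is 6.
So sqrt(660) = [25; (1, 2, 4, 2, 1, 50)] with period length k = 6.
k is even, so the fundamental solution of x^2 - 660y^2 = 1 is (p_{k-1}, q_{k-1}) = (p_5, q_5); compute convergents through index 5.
Convergents (p_i = a_i*p_{i-1} + p_{i-2}, q_i = a_i*q_{i-1} + q_{i-2} with p_{-2}=0, p_{-1}=1, q_{-2}=1, q_{-1}=0):
  i=0: a_0=25, p_0 = 25*1 + 0 = 25, q_0 = 25*0 + 1 = 1.
  i=1: a_1=1, p_1 = 1*25 + 1 = 26, q_1 = 1*1 + 0 = 1.
  i=2: a_2=2, p_2 = 2*26 + 25 = 77, q_2 = 2*1 + 1 = 3.
  i=3: a_3=4, p_3 = 4*77 + 26 = 334, q_3 = 4*3 + 1 = 13.
  i=4: a_4=2, p_4 = 2*334 + 77 = 745, q_4 = 2*13 + 3 = 29.
  i=5: a_5=1, p_5 = 1*745 + 334 = 1079, q_5 = 1*29 + 13 = 42.
Check: 1079^2 - 660*42^2 = 1164241 - 1164240 = 1, so (x, y) = (1079, 42) solves the equation, and by the theorem it is the least positive solution.

(x, y) = (1079, 42)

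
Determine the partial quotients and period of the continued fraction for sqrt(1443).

[37; (1, 74)]

Write x_i = (sqrt(1443) + m_i)/d_i with (m_0, d_0) = (0, 1). a_0 = floor(sqrt(1443)) = 37, since 37^2 = 1369 <= 1443 < 1444 = 38^2.
Iterate m_{i+1} = d_i*a_i - m_i, d_{i+1} = (1443 - m_{i+1}^2)/d_i, a_{i+1} = floor((a_0 + m_{i+1})/d_{i+1}):
  m_1 = 1*37 - 0 = 37, d_1 = (1443 - 37^2)/1 = 74/1 = 74, a_1 = floor((37 + 37)/74) = 1.
  m_2 = 74*1 - 37 = 37, d_2 = (1443 - 37^2)/74 = 74/74 = 1, a_2 = floor((37 + 37)/1) = 74.
  m_3 = 1*74 - 37 = 37, d_3 = (1443 - 37^2)/1 = 74/1 = 74: (m_3, d_3) = (m_1, d_1) = (37, 74), so from here the quotients repeat a_1, a_2; the period length is 2.
Hence the expansion of sqrt(1443) is a_0 = 37 followed by the repeating block 1, 74 (period 2).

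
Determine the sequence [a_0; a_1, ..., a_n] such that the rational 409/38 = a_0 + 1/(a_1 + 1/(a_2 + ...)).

Run the Euclidean algorithm on 409 and 38; the successive quotients are the partial quotients a_0, a_1, ... (each step inverts the fractional part left over by the previous one):
  409 = 10*38 + 29, so a_0 = 10.
  38 = 1*29 + 9, so a_1 = 1.
  29 = 3*9 + 2, so a_2 = 3.
  9 = 4*2 + 1, so a_3 = 4.
  2 = 2*1 + 0, so a_4 = 2.
The remainder reaches 0 after 5 divisions, so the expansion has 5 partial quotients, read off in order.

[10; 1, 3, 4, 2]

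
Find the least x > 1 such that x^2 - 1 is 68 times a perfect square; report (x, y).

First expand sqrt(68) as a continued fraction. With x_i = (sqrt(68) + m_i)/d_i and (m_0, d_0) = (0, 1): a_0 = floor(sqrt(68)) = 8, since 8^2 = 64 <= 68 < 81 = 9^2.
Iterate m_{i+1} = d_i*a_i - m_i, d_{i+1} = (68 - m_{i+1}^2)/d_i, a_{i+1} = floor((a_0 + m_{i+1})/d_{i+1}):
  m_1 = 1*8 - 0 = 8, d_1 = (68 - 8^2)/1 = 4/1 = 4, a_1 = floor((8 + 8)/4) = 4.
  m_2 = 4*4 - 8 = 8, d_2 = (68 - 8^2)/4 = 4/4 = 1, a_2 = floor((8 + 8)/1) = 16.
  m_3 = 1*16 - 8 = 8, d_3 = (68 - 8^2)/1 = 4/1 = 4: (m_3, d_3) = (m_1, d_1) = (8, 4), so from here the quotients repeat a_1, a_2; the period length is 2.
So sqrt(68) = [8; (4, 16)] with period length k = 2.
k is even, so the fundamental solution of x^2 - 68y^2 = 1 is (p_{k-1}, q_{k-1}) = (p_1, q_1); compute convergents through index 1.
Convergents (p_i = a_i*p_{i-1} + p_{i-2}, q_i = a_i*q_{i-1} + q_{i-2} with p_{-2}=0, p_{-1}=1, q_{-2}=1, q_{-1}=0):
  i=0: a_0=8, p_0 = 8*1 + 0 = 8, q_0 = 8*0 + 1 = 1.
  i=1: a_1=4, p_1 = 4*8 + 1 = 33, q_1 = 4*1 + 0 = 4.
Check: 33^2 - 68*4^2 = 1089 - 1088 = 1, so (x, y) = (33, 4) solves the equation, and by the theorem it is the least positive solution.

(x, y) = (33, 4)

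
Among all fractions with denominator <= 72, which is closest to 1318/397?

Expand x = 1318/397 as a continued fraction with the Euclidean algorithm:
  1318 = 3*397 + 127, so a_0 = 3.
  397 = 3*127 + 16, so a_1 = 3.
  127 = 7*16 + 15, so a_2 = 7.
  16 = 1*15 + 1, so a_3 = 1.
  15 = 15*1 + 0, so a_4 = 15.
so x = [3; 3, 7, 1, 15].
Convergents (p_i = a_i*p_{i-1} + p_{i-2}, q_i = a_i*q_{i-1} + q_{i-2} with p_{-2}=0, p_{-1}=1, q_{-2}=1, q_{-1}=0), until the denominator exceeds 72:
  i=0: a_0=3, p_0 = 3*1 + 0 = 3, q_0 = 3*0 + 1 = 1.
  i=1: a_1=3, p_1 = 3*3 + 1 = 10, q_1 = 3*1 + 0 = 3.
  i=2: a_2=7, p_2 = 7*10 + 3 = 73, q_2 = 7*3 + 1 = 22.
  i=3: a_3=1, p_3 = 1*73 + 10 = 83, q_3 = 1*22 + 3 = 25.
  i=4: a_4=15, p_4 = 15*83 + 73 = 1318, q_4 = 15*25 + 22 = 397.
q_4 = 397 > 72, so the last convergent with denominator <= 72 is p_3/q_3 = 83/25.
The closest fraction with denominator <= 72 is either p_3/q_3 or the intermediate fraction (k*p_3 + p_2)/(k*q_3 + q_2) with the largest k >= 1 whose denominator stays <= 72; these approach x as k grows, and every other convergent or intermediate fraction in range is farther away.
Largest k: floor((72 - q_2)/q_3) = floor((72 - 22)/25) = 2.
That gives (2*83 + 73)/(2*25 + 22) = 239/72.
Compare the errors: |x - 83/25| = |1318*25 - 83*397|/(397*25) = 1/9925, and |x - 239/72| = |1318*72 - 239*397|/(397*72) = 13/28584.
Cross-multiplying, 1*28584 = 28584 < 129025 = 13*9925, so 1/9925 is smaller: the convergent 83/25 is closer to x than 239/72.

83/25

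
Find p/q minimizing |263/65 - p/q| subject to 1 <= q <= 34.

Expand x = 263/65 as a continued fraction with the Euclidean algorithm:
  263 = 4*65 + 3, so a_0 = 4.
  65 = 21*3 + 2, so a_1 = 21.
  3 = 1*2 + 1, so a_2 = 1.
  2 = 2*1 + 0, so a_3 = 2.
so x = [4; 21, 1, 2].
Convergents (p_i = a_i*p_{i-1} + p_{i-2}, q_i = a_i*q_{i-1} + q_{i-2} with p_{-2}=0, p_{-1}=1, q_{-2}=1, q_{-1}=0), until the denominator exceeds 34:
  i=0: a_0=4, p_0 = 4*1 + 0 = 4, q_0 = 4*0 + 1 = 1.
  i=1: a_1=21, p_1 = 21*4 + 1 = 85, q_1 = 21*1 + 0 = 21.
  i=2: a_2=1, p_2 = 1*85 + 4 = 89, q_2 = 1*21 + 1 = 22.
  i=3: a_3=2, p_3 = 2*89 + 85 = 263, q_3 = 2*22 + 21 = 65.
q_3 = 65 > 34, so the last convergent with denominator <= 34 is p_2/q_2 = 89/22.
The closest fraction with denominator <= 34 is either p_2/q_2 or the intermediate fraction (k*p_2 + p_1)/(k*q_2 + q_1) with the largest k >= 1 whose denominator stays <= 34; these approach x as k grows, and every other convergent or intermediate fraction in range is farther away.
Largest k: floor((34 - q_1)/q_2) = floor((34 - 21)/22) = 0.
Since k = 0, no intermediate fraction beyond p_2/q_2 has denominator <= 34, so the convergent 89/22 is the closest (its error is |263*22 - 89*65|/(65*22) = 1/1430).

89/22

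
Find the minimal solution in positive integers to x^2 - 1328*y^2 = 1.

(x, y) = (13447, 369)

First expand sqrt(1328) as a continued fraction. With x_i = (sqrt(1328) + m_i)/d_i and (m_0, d_0) = (0, 1): a_0 = floor(sqrt(1328)) = 36, since 36^2 = 1296 <= 1328 < 1369 = 37^2.
Iterate m_{i+1} = d_i*a_i - m_i, d_{i+1} = (1328 - m_{i+1}^2)/d_i, a_{i+1} = floor((a_0 + m_{i+1})/d_{i+1}):
  m_1 = 1*36 - 0 = 36, d_1 = (1328 - 36^2)/1 = 32/1 = 32, a_1 = floor((36 + 36)/32) = 2.
  m_2 = 32*2 - 36 = 28, d_2 = (1328 - 28^2)/32 = 544/32 = 17, a_2 = floor((36 + 28)/17) = 3.
  m_3 = 17*3 - 28 = 23, d_3 = (1328 - 23^2)/17 = 799/17 = 47, a_3 = floor((36 + 23)/47) = 1.
  m_4 = 47*1 - 23 = 24, d_4 = (1328 - 24^2)/47 = 752/47 = 16, a_4 = floor((36 + 24)/16) = 3.
  m_5 = 16*3 - 24 = 24, d_5 = (1328 - 24^2)/16 = 752/16 = 47, a_5 = floor((36 + 24)/47) = 1.
  m_6 = 47*1 - 24 = 23, d_6 = (1328 - 23^2)/47 = 799/47 = 17, a_6 = floor((36 + 23)/17) = 3.
  m_7 = 17*3 - 23 = 28, d_7 = (1328 - 28^2)/17 = 544/17 = 32, a_7 = floor((36 + 28)/32) = 2.
  m_8 = 32*2 - 28 = 36, d_8 = (1328 - 36^2)/32 = 32/32 = 1, a_8 = floor((36 + 36)/1) = 72.
  m_9 = 1*72 - 36 = 36, d_9 = (1328 - 36^2)/1 = 32/1 = 32: (m_9, d_9) = (m_1, d_1) = (36, 32), so from here the quotients repeat a_1, ..., a_8; the period length is 8.
So sqrt(1328) = [36; (2, 3, 1, 3, 1, 3, 2, 72)] with period length k = 8.
k is even, so the fundamental solution of x^2 - 1328y^2 = 1 is (p_{k-1}, q_{k-1}) = (p_7, q_7); compute convergents through index 7.
Convergents (p_i = a_i*p_{i-1} + p_{i-2}, q_i = a_i*q_{i-1} + q_{i-2} with p_{-2}=0, p_{-1}=1, q_{-2}=1, q_{-1}=0):
  i=0: a_0=36, p_0 = 36*1 + 0 = 36, q_0 = 36*0 + 1 = 1.
  i=1: a_1=2, p_1 = 2*36 + 1 = 73, q_1 = 2*1 + 0 = 2.
  i=2: a_2=3, p_2 = 3*73 + 36 = 255, q_2 = 3*2 + 1 = 7.
  i=3: a_3=1, p_3 = 1*255 + 73 = 328, q_3 = 1*7 + 2 = 9.
  i=4: a_4=3, p_4 = 3*328 + 255 = 1239, q_4 = 3*9 + 7 = 34.
  i=5: a_5=1, p_5 = 1*1239 + 328 = 1567, q_5 = 1*34 + 9 = 43.
  i=6: a_6=3, p_6 = 3*1567 + 1239 = 5940, q_6 = 3*43 + 34 = 163.
  i=7: a_7=2, p_7 = 2*5940 + 1567 = 13447, q_7 = 2*163 + 43 = 369.
Check: 13447^2 - 1328*369^2 = 180821809 - 180821808 = 1, so (x, y) = (13447, 369) solves the equation, and by the theorem it is the least positive solution.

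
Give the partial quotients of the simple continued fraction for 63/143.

Run the Euclidean algorithm on 63 and 143; the successive quotients are the partial quotients a_0, a_1, ... (each step inverts the fractional part left over by the previous one):
  63 = 0*143 + 63, so a_0 = 0.
  143 = 2*63 + 17, so a_1 = 2.
  63 = 3*17 + 12, so a_2 = 3.
  17 = 1*12 + 5, so a_3 = 1.
  12 = 2*5 + 2, so a_4 = 2.
  5 = 2*2 + 1, so a_5 = 2.
  2 = 2*1 + 0, so a_6 = 2.
The remainder reaches 0 after 7 divisions, so the expansion has 7 partial quotients, read off in order.

[0; 2, 3, 1, 2, 2, 2]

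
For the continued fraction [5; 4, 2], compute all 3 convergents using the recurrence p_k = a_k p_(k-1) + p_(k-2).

5/1, 21/4, 47/9

Using the convergent recurrence p_i = a_i*p_{i-1} + p_{i-2}, q_i = a_i*q_{i-1} + q_{i-2} with p_{-2}=0, p_{-1}=1, q_{-2}=1, q_{-1}=0:
  i=0: a_0=5, p_0 = 5*1 + 0 = 5, q_0 = 5*0 + 1 = 1.
  i=1: a_1=4, p_1 = 4*5 + 1 = 21, q_1 = 4*1 + 0 = 4.
  i=2: a_2=2, p_2 = 2*21 + 5 = 47, q_2 = 2*4 + 1 = 9.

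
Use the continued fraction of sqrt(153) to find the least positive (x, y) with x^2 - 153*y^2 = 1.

(x, y) = (2177, 176)

First expand sqrt(153) as a continued fraction. With x_i = (sqrt(153) + m_i)/d_i and (m_0, d_0) = (0, 1): a_0 = floor(sqrt(153)) = 12, since 12^2 = 144 <= 153 < 169 = 13^2.
Iterate m_{i+1} = d_i*a_i - m_i, d_{i+1} = (153 - m_{i+1}^2)/d_i, a_{i+1} = floor((a_0 + m_{i+1})/d_{i+1}):
  m_1 = 1*12 - 0 = 12, d_1 = (153 - 12^2)/1 = 9/1 = 9, a_1 = floor((12 + 12)/9) = 2.
  m_2 = 9*2 - 12 = 6, d_2 = (153 - 6^2)/9 = 117/9 = 13, a_2 = floor((12 + 6)/13) = 1.
  m_3 = 13*1 - 6 = 7, d_3 = (153 - 7^2)/13 = 104/13 = 8, a_3 = floor((12 + 7)/8) = 2.
  m_4 = 8*2 - 7 = 9, d_4 = (153 - 9^2)/8 = 72/8 = 9, a_4 = floor((12 + 9)/9) = 2.
  m_5 = 9*2 - 9 = 9, d_5 = (153 - 9^2)/9 = 72/9 = 8, a_5 = floor((12 + 9)/8) = 2.
  m_6 = 8*2 - 9 = 7, d_6 = (153 - 7^2)/8 = 104/8 = 13, a_6 = floor((12 + 7)/13) = 1.
  m_7 = 13*1 - 7 = 6, d_7 = (153 - 6^2)/13 = 117/13 = 9, a_7 = floor((12 + 6)/9) = 2.
  m_8 = 9*2 - 6 = 12, d_8 = (153 - 12^2)/9 = 9/9 = 1, a_8 = floor((12 + 12)/1) = 24.
  m_9 = 1*24 - 12 = 12, d_9 = (153 - 12^2)/1 = 9/1 = 9: (m_9, d_9) = (m_1, d_1) = (12, 9), so from here the quotients repeat a_1, ..., a_8; the period length is 8.
So sqrt(153) = [12; (2, 1, 2, 2, 2, 1, 2, 24)] with period length k = 8.
k is even, so the fundamental solution of x^2 - 153y^2 = 1 is (p_{k-1}, q_{k-1}) = (p_7, q_7); compute convergents through index 7.
Convergents (p_i = a_i*p_{i-1} + p_{i-2}, q_i = a_i*q_{i-1} + q_{i-2} with p_{-2}=0, p_{-1}=1, q_{-2}=1, q_{-1}=0):
  i=0: a_0=12, p_0 = 12*1 + 0 = 12, q_0 = 12*0 + 1 = 1.
  i=1: a_1=2, p_1 = 2*12 + 1 = 25, q_1 = 2*1 + 0 = 2.
  i=2: a_2=1, p_2 = 1*25 + 12 = 37, q_2 = 1*2 + 1 = 3.
  i=3: a_3=2, p_3 = 2*37 + 25 = 99, q_3 = 2*3 + 2 = 8.
  i=4: a_4=2, p_4 = 2*99 + 37 = 235, q_4 = 2*8 + 3 = 19.
  i=5: a_5=2, p_5 = 2*235 + 99 = 569, q_5 = 2*19 + 8 = 46.
  i=6: a_6=1, p_6 = 1*569 + 235 = 804, q_6 = 1*46 + 19 = 65.
  i=7: a_7=2, p_7 = 2*804 + 569 = 2177, q_7 = 2*65 + 46 = 176.
Check: 2177^2 - 153*176^2 = 4739329 - 4739328 = 1, so (x, y) = (2177, 176) solves the equation, and by the theorem it is the least positive solution.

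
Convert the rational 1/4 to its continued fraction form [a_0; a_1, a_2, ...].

[0; 4]

Run the Euclidean algorithm on 1 and 4; the successive quotients are the partial quotients a_0, a_1, ... (each step inverts the fractional part left over by the previous one):
  1 = 0*4 + 1, so a_0 = 0.
  4 = 4*1 + 0, so a_1 = 4.
The remainder reaches 0 after 2 divisions, so the expansion has 2 partial quotients, read off in order.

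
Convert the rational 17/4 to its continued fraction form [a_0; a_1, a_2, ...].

Run the Euclidean algorithm on 17 and 4; the successive quotients are the partial quotients a_0, a_1, ... (each step inverts the fractional part left over by the previous one):
  17 = 4*4 + 1, so a_0 = 4.
  4 = 4*1 + 0, so a_1 = 4.
The remainder reaches 0 after 2 divisions, so the expansion has 2 partial quotients, read off in order.

[4; 4]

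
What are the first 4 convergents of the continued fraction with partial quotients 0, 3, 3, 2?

0/1, 1/3, 3/10, 7/23

Using the convergent recurrence p_i = a_i*p_{i-1} + p_{i-2}, q_i = a_i*q_{i-1} + q_{i-2} with p_{-2}=0, p_{-1}=1, q_{-2}=1, q_{-1}=0:
  i=0: a_0=0, p_0 = 0*1 + 0 = 0, q_0 = 0*0 + 1 = 1.
  i=1: a_1=3, p_1 = 3*0 + 1 = 1, q_1 = 3*1 + 0 = 3.
  i=2: a_2=3, p_2 = 3*1 + 0 = 3, q_2 = 3*3 + 1 = 10.
  i=3: a_3=2, p_3 = 2*3 + 1 = 7, q_3 = 2*10 + 3 = 23.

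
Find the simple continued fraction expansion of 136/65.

Run the Euclidean algorithm on 136 and 65; the successive quotients are the partial quotients a_0, a_1, ... (each step inverts the fractional part left over by the previous one):
  136 = 2*65 + 6, so a_0 = 2.
  65 = 10*6 + 5, so a_1 = 10.
  6 = 1*5 + 1, so a_2 = 1.
  5 = 5*1 + 0, so a_3 = 5.
The remainder reaches 0 after 4 divisions, so the expansion has 4 partial quotients, read off in order.

[2; 10, 1, 5]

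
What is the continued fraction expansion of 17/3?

[5; 1, 2]

Run the Euclidean algorithm on 17 and 3; the successive quotients are the partial quotients a_0, a_1, ... (each step inverts the fractional part left over by the previous one):
  17 = 5*3 + 2, so a_0 = 5.
  3 = 1*2 + 1, so a_1 = 1.
  2 = 2*1 + 0, so a_2 = 2.
The remainder reaches 0 after 3 divisions, so the expansion has 3 partial quotients, read off in order.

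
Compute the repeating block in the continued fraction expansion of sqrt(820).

Write x_i = (sqrt(820) + m_i)/d_i with (m_0, d_0) = (0, 1). a_0 = floor(sqrt(820)) = 28, since 28^2 = 784 <= 820 < 841 = 29^2.
Iterate m_{i+1} = d_i*a_i - m_i, d_{i+1} = (820 - m_{i+1}^2)/d_i, a_{i+1} = floor((a_0 + m_{i+1})/d_{i+1}):
  m_1 = 1*28 - 0 = 28, d_1 = (820 - 28^2)/1 = 36/1 = 36, a_1 = floor((28 + 28)/36) = 1.
  m_2 = 36*1 - 28 = 8, d_2 = (820 - 8^2)/36 = 756/36 = 21, a_2 = floor((28 + 8)/21) = 1.
  m_3 = 21*1 - 8 = 13, d_3 = (820 - 13^2)/21 = 651/21 = 31, a_3 = floor((28 + 13)/31) = 1.
  m_4 = 31*1 - 13 = 18, d_4 = (820 - 18^2)/31 = 496/31 = 16, a_4 = floor((28 + 18)/16) = 2.
  m_5 = 16*2 - 18 = 14, d_5 = (820 - 14^2)/16 = 624/16 = 39, a_5 = floor((28 + 14)/39) = 1.
  m_6 = 39*1 - 14 = 25, d_6 = (820 - 25^2)/39 = 195/39 = 5, a_6 = floor((28 + 25)/5) = 10.
  m_7 = 5*10 - 25 = 25, d_7 = (820 - 25^2)/5 = 195/5 = 39, a_7 = floor((28 + 25)/39) = 1.
  m_8 = 39*1 - 25 = 14, d_8 = (820 - 14^2)/39 = 624/39 = 16, a_8 = floor((28 + 14)/16) = 2.
  m_9 = 16*2 - 14 = 18, d_9 = (820 - 18^2)/16 = 496/16 = 31, a_9 = floor((28 + 18)/31) = 1.
  m_10 = 31*1 - 18 = 13, d_10 = (820 - 13^2)/31 = 651/31 = 21, a_10 = floor((28 + 13)/21) = 1.
  m_11 = 21*1 - 13 = 8, d_11 = (820 - 8^2)/21 = 756/21 = 36, a_11 = floor((28 + 8)/36) = 1.
  m_12 = 36*1 - 8 = 28, d_12 = (820 - 28^2)/36 = 36/36 = 1, a_12 = floor((28 + 28)/1) = 56.
  m_13 = 1*56 - 28 = 28, d_13 = (820 - 28^2)/1 = 36/1 = 36: (m_13, d_13) = (m_1, d_1) = (28, 36), so from here the quotients repeat a_1, ..., a_12; the period length is 12.
Hence the expansion of sqrt(820) is a_0 = 28 followed by the repeating block 1, 1, 1, 2, 1, 10, 1, 2, 1, 1, 1, 56 (period 12).

[28; (1, 1, 1, 2, 1, 10, 1, 2, 1, 1, 1, 56)]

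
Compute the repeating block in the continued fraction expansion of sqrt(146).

[12; (12, 24)]

Write x_i = (sqrt(146) + m_i)/d_i with (m_0, d_0) = (0, 1). a_0 = floor(sqrt(146)) = 12, since 12^2 = 144 <= 146 < 169 = 13^2.
Iterate m_{i+1} = d_i*a_i - m_i, d_{i+1} = (146 - m_{i+1}^2)/d_i, a_{i+1} = floor((a_0 + m_{i+1})/d_{i+1}):
  m_1 = 1*12 - 0 = 12, d_1 = (146 - 12^2)/1 = 2/1 = 2, a_1 = floor((12 + 12)/2) = 12.
  m_2 = 2*12 - 12 = 12, d_2 = (146 - 12^2)/2 = 2/2 = 1, a_2 = floor((12 + 12)/1) = 24.
  m_3 = 1*24 - 12 = 12, d_3 = (146 - 12^2)/1 = 2/1 = 2: (m_3, d_3) = (m_1, d_1) = (12, 2), so from here the quotients repeat a_1, a_2; the period length is 2.
Hence the expansion of sqrt(146) is a_0 = 12 followed by the repeating block 12, 24 (period 2).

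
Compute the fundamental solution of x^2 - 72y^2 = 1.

First expand sqrt(72) as a continued fraction. With x_i = (sqrt(72) + m_i)/d_i and (m_0, d_0) = (0, 1): a_0 = floor(sqrt(72)) = 8, since 8^2 = 64 <= 72 < 81 = 9^2.
Iterate m_{i+1} = d_i*a_i - m_i, d_{i+1} = (72 - m_{i+1}^2)/d_i, a_{i+1} = floor((a_0 + m_{i+1})/d_{i+1}):
  m_1 = 1*8 - 0 = 8, d_1 = (72 - 8^2)/1 = 8/1 = 8, a_1 = floor((8 + 8)/8) = 2.
  m_2 = 8*2 - 8 = 8, d_2 = (72 - 8^2)/8 = 8/8 = 1, a_2 = floor((8 + 8)/1) = 16.
  m_3 = 1*16 - 8 = 8, d_3 = (72 - 8^2)/1 = 8/1 = 8: (m_3, d_3) = (m_1, d_1) = (8, 8), so from here the quotients repeat a_1, a_2; the period length is 2.
So sqrt(72) = [8; (2, 16)] with period length k = 2.
k is even, so the fundamental solution of x^2 - 72y^2 = 1 is (p_{k-1}, q_{k-1}) = (p_1, q_1); compute convergents through index 1.
Convergents (p_i = a_i*p_{i-1} + p_{i-2}, q_i = a_i*q_{i-1} + q_{i-2} with p_{-2}=0, p_{-1}=1, q_{-2}=1, q_{-1}=0):
  i=0: a_0=8, p_0 = 8*1 + 0 = 8, q_0 = 8*0 + 1 = 1.
  i=1: a_1=2, p_1 = 2*8 + 1 = 17, q_1 = 2*1 + 0 = 2.
Check: 17^2 - 72*2^2 = 289 - 288 = 1, so (x, y) = (17, 2) solves the equation, and by the theorem it is the least positive solution.

(x, y) = (17, 2)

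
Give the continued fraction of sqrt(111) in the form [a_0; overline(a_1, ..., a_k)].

Write x_i = (sqrt(111) + m_i)/d_i with (m_0, d_0) = (0, 1). a_0 = floor(sqrt(111)) = 10, since 10^2 = 100 <= 111 < 121 = 11^2.
Iterate m_{i+1} = d_i*a_i - m_i, d_{i+1} = (111 - m_{i+1}^2)/d_i, a_{i+1} = floor((a_0 + m_{i+1})/d_{i+1}):
  m_1 = 1*10 - 0 = 10, d_1 = (111 - 10^2)/1 = 11/1 = 11, a_1 = floor((10 + 10)/11) = 1.
  m_2 = 11*1 - 10 = 1, d_2 = (111 - 1^2)/11 = 110/11 = 10, a_2 = floor((10 + 1)/10) = 1.
  m_3 = 10*1 - 1 = 9, d_3 = (111 - 9^2)/10 = 30/10 = 3, a_3 = floor((10 + 9)/3) = 6.
  m_4 = 3*6 - 9 = 9, d_4 = (111 - 9^2)/3 = 30/3 = 10, a_4 = floor((10 + 9)/10) = 1.
  m_5 = 10*1 - 9 = 1, d_5 = (111 - 1^2)/10 = 110/10 = 11, a_5 = floor((10 + 1)/11) = 1.
  m_6 = 11*1 - 1 = 10, d_6 = (111 - 10^2)/11 = 11/11 = 1, a_6 = floor((10 + 10)/1) = 20.
  m_7 = 1*20 - 10 = 10, d_7 = (111 - 10^2)/1 = 11/1 = 11: (m_7, d_7) = (m_1, d_1) = (10, 11), so from here the quotients repeat a_1, ..., a_6; the period length is 6.
Hence the expansion of sqrt(111) is a_0 = 10 followed by the repeating block 1, 1, 6, 1, 1, 20 (period 6).

[10; overline(1, 1, 6, 1, 1, 20)]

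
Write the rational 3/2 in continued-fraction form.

Run the Euclidean algorithm on 3 and 2; the successive quotients are the partial quotients a_0, a_1, ... (each step inverts the fractional part left over by the previous one):
  3 = 1*2 + 1, so a_0 = 1.
  2 = 2*1 + 0, so a_1 = 2.
The remainder reaches 0 after 2 divisions, so the expansion has 2 partial quotients, read off in order.

[1; 2]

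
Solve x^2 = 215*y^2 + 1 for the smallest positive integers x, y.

(x, y) = (44, 3)

First expand sqrt(215) as a continued fraction. With x_i = (sqrt(215) + m_i)/d_i and (m_0, d_0) = (0, 1): a_0 = floor(sqrt(215)) = 14, since 14^2 = 196 <= 215 < 225 = 15^2.
Iterate m_{i+1} = d_i*a_i - m_i, d_{i+1} = (215 - m_{i+1}^2)/d_i, a_{i+1} = floor((a_0 + m_{i+1})/d_{i+1}):
  m_1 = 1*14 - 0 = 14, d_1 = (215 - 14^2)/1 = 19/1 = 19, a_1 = floor((14 + 14)/19) = 1.
  m_2 = 19*1 - 14 = 5, d_2 = (215 - 5^2)/19 = 190/19 = 10, a_2 = floor((14 + 5)/10) = 1.
  m_3 = 10*1 - 5 = 5, d_3 = (215 - 5^2)/10 = 190/10 = 19, a_3 = floor((14 + 5)/19) = 1.
  m_4 = 19*1 - 5 = 14, d_4 = (215 - 14^2)/19 = 19/19 = 1, a_4 = floor((14 + 14)/1) = 28.
  m_5 = 1*28 - 14 = 14, d_5 = (215 - 14^2)/1 = 19/1 = 19: (m_5, d_5) = (m_1, d_1) = (14, 19), so from here the quotients repeat a_1, ..., a_4; the period length is 4.
So sqrt(215) = [14; (1, 1, 1, 28)] with period length k = 4.
k is even, so the fundamental solution of x^2 - 215y^2 = 1 is (p_{k-1}, q_{k-1}) = (p_3, q_3); compute convergents through index 3.
Convergents (p_i = a_i*p_{i-1} + p_{i-2}, q_i = a_i*q_{i-1} + q_{i-2} with p_{-2}=0, p_{-1}=1, q_{-2}=1, q_{-1}=0):
  i=0: a_0=14, p_0 = 14*1 + 0 = 14, q_0 = 14*0 + 1 = 1.
  i=1: a_1=1, p_1 = 1*14 + 1 = 15, q_1 = 1*1 + 0 = 1.
  i=2: a_2=1, p_2 = 1*15 + 14 = 29, q_2 = 1*1 + 1 = 2.
  i=3: a_3=1, p_3 = 1*29 + 15 = 44, q_3 = 1*2 + 1 = 3.
Check: 44^2 - 215*3^2 = 1936 - 1935 = 1, so (x, y) = (44, 3) solves the equation, and by the theorem it is the least positive solution.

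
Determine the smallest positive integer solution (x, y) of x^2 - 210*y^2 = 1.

(x, y) = (29, 2)

First expand sqrt(210) as a continued fraction. With x_i = (sqrt(210) + m_i)/d_i and (m_0, d_0) = (0, 1): a_0 = floor(sqrt(210)) = 14, since 14^2 = 196 <= 210 < 225 = 15^2.
Iterate m_{i+1} = d_i*a_i - m_i, d_{i+1} = (210 - m_{i+1}^2)/d_i, a_{i+1} = floor((a_0 + m_{i+1})/d_{i+1}):
  m_1 = 1*14 - 0 = 14, d_1 = (210 - 14^2)/1 = 14/1 = 14, a_1 = floor((14 + 14)/14) = 2.
  m_2 = 14*2 - 14 = 14, d_2 = (210 - 14^2)/14 = 14/14 = 1, a_2 = floor((14 + 14)/1) = 28.
  m_3 = 1*28 - 14 = 14, d_3 = (210 - 14^2)/1 = 14/1 = 14: (m_3, d_3) = (m_1, d_1) = (14, 14), so from here the quotients repeat a_1, a_2; the period length is 2.
So sqrt(210) = [14; (2, 28)] with period length k = 2.
k is even, so the fundamental solution of x^2 - 210y^2 = 1 is (p_{k-1}, q_{k-1}) = (p_1, q_1); compute convergents through index 1.
Convergents (p_i = a_i*p_{i-1} + p_{i-2}, q_i = a_i*q_{i-1} + q_{i-2} with p_{-2}=0, p_{-1}=1, q_{-2}=1, q_{-1}=0):
  i=0: a_0=14, p_0 = 14*1 + 0 = 14, q_0 = 14*0 + 1 = 1.
  i=1: a_1=2, p_1 = 2*14 + 1 = 29, q_1 = 2*1 + 0 = 2.
Check: 29^2 - 210*2^2 = 841 - 840 = 1, so (x, y) = (29, 2) solves the equation, and by the theorem it is the least positive solution.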